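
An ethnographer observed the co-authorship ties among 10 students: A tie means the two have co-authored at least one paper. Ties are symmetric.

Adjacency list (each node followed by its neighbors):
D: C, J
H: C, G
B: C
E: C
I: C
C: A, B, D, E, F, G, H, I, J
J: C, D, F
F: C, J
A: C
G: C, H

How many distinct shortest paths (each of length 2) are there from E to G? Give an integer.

The shortest distance is 2, and the only length-2 path is E–C–G. So there is exactly 1 shortest path.

1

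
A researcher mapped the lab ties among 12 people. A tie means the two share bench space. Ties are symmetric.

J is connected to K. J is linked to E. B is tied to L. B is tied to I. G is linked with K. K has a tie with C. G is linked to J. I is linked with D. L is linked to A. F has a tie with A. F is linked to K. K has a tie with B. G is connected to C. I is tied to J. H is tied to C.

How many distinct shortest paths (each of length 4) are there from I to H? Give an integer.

3

The shortest distance is 4. The length-4 paths are: I–J–G–C–H; I–B–K–C–H; I–J–K–C–H.
That gives 3 distinct shortest paths.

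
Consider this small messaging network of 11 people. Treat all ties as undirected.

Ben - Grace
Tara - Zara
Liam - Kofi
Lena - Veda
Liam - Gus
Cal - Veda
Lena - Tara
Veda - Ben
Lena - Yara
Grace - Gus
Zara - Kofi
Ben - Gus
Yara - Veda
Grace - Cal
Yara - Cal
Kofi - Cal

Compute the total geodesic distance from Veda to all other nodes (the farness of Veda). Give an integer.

18

Distances from Veda: Ben:1, Cal:1, Grace:2, Gus:2, Kofi:2, Lena:1, Liam:3, Tara:2, Yara:1, Zara:3.
Sum = 1 + 1 + 2 + 2 + 2 + 1 + 3 + 2 + 1 + 3 = 18.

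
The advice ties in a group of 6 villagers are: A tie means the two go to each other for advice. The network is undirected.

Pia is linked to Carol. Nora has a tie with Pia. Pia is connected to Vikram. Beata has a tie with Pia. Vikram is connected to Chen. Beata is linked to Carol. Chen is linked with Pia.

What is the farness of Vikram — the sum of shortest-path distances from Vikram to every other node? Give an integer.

Distances from Vikram: Beata:2, Carol:2, Chen:1, Nora:2, Pia:1.
Sum = 2 + 2 + 1 + 2 + 1 = 8.

8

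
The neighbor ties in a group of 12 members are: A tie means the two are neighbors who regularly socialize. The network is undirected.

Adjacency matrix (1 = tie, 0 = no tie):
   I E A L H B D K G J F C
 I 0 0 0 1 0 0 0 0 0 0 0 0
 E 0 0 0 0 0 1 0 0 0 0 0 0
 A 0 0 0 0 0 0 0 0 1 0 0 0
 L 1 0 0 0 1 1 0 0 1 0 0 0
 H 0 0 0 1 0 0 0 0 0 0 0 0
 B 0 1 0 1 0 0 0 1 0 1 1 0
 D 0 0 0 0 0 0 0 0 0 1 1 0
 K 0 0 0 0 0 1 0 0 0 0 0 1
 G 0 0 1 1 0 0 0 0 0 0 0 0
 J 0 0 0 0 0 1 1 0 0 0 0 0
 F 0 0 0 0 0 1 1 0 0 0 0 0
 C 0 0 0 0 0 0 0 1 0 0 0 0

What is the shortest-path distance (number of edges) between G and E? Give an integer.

3

One shortest route is G – L – B – E, which uses 3 edges, and at distance 2 from G we only reach {B, H, I}, which does not include E. So d(G,E) = 3.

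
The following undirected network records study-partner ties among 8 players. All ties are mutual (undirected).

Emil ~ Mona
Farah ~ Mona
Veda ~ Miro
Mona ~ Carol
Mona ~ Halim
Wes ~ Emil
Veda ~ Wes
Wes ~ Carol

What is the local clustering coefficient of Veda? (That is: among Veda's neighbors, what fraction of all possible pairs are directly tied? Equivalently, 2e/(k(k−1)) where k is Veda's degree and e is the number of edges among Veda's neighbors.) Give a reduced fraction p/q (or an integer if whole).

Veda's neighbors: Miro and Wes (k = 2).
Possible neighbor pairs: C(2,2) = 1. Edges among them: none → e = 0.
Clustering(Veda) = 0/1.

0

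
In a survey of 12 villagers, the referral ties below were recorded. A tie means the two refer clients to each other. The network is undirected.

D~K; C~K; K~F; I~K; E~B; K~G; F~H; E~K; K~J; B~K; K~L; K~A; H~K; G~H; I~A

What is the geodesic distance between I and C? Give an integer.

One shortest route is I – K – C, which uses 2 edges, and I and C are not directly tied, so nothing shorter exists. So d(I,C) = 2.

2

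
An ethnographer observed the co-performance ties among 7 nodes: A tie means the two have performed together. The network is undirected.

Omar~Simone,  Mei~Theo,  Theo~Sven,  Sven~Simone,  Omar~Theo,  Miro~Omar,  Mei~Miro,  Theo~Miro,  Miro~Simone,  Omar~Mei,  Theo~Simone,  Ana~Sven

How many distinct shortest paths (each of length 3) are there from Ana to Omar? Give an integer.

The shortest distance is 3. The length-3 paths are: Ana–Sven–Theo–Omar; Ana–Sven–Simone–Omar.
That gives 2 distinct shortest paths.

2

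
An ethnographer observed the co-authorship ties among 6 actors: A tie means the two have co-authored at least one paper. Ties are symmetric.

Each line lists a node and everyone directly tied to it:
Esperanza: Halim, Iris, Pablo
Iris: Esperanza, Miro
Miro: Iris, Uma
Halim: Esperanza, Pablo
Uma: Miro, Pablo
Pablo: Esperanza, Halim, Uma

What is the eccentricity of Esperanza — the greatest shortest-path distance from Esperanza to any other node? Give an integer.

Distances from Esperanza: Halim:1, Iris:1, Miro:2, Pablo:1, Uma:2.
The largest is 2 (to Miro and Uma), so the eccentricity of Esperanza is 2.

2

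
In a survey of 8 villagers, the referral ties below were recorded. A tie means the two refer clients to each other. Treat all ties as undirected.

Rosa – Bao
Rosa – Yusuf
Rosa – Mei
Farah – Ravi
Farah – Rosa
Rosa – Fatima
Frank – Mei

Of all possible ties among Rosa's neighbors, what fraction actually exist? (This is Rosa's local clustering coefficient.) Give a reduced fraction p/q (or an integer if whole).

Rosa's neighbors: Bao, Farah, Fatima, Mei, and Yusuf (k = 5).
Possible neighbor pairs: C(5,2) = 10. Edges among them: none → e = 0.
Clustering(Rosa) = 0/10 = 0.

0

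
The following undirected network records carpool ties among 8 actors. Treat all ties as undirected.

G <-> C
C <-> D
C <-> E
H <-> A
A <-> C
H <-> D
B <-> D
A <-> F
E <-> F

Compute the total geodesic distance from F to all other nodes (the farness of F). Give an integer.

16

Distances from F: A:1, B:4, C:2, D:3, E:1, G:3, H:2.
Sum = 1 + 4 + 2 + 3 + 1 + 3 + 2 = 16.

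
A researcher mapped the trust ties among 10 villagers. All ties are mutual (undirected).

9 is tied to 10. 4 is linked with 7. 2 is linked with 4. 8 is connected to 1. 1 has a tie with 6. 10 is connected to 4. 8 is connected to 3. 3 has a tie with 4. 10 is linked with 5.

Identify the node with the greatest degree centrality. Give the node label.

4

Degrees — 1:2, 2:1, 3:2, 4:4, 5:1, 6:1, 7:1, 8:2, 9:1, 10:3.
The maximum is 4, attained only by 4.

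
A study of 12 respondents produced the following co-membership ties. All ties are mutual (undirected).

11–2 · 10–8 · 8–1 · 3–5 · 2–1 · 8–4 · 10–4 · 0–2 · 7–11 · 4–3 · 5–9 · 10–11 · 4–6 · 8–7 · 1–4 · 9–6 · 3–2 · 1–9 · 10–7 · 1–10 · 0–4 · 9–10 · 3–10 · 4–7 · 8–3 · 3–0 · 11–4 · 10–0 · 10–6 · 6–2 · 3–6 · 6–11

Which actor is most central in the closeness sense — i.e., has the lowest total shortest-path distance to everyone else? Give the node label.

10

Farness (sum of distances to all others) for each node — 0:18, 1:17, 2:17, 3:15, 4:14, 5:22, 6:16, 7:19, 8:17, 9:18, 10:13, 11:18.
The smallest farness is 13, for 10, so 10 has the highest closeness.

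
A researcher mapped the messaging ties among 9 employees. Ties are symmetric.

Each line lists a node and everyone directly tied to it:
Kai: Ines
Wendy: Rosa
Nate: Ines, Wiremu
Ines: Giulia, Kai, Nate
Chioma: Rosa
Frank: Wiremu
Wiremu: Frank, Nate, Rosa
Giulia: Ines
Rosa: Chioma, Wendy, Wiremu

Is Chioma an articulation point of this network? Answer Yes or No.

No

Even without Chioma, every remaining node can still reach every other (the residual graph is connected), so Chioma is not a cut vertex.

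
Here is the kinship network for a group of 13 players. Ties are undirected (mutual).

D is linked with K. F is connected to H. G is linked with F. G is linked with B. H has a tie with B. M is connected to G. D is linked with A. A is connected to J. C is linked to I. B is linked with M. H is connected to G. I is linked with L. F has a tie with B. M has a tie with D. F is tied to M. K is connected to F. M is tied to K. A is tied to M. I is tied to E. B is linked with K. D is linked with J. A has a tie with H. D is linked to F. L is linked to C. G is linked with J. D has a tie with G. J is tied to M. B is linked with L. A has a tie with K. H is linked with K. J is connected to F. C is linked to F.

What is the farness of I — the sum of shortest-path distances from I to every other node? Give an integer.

29

Distances from I: A:4, B:2, C:1, D:3, E:1, F:2, G:3, H:3, J:3, K:3, L:1, M:3.
Sum = 4 + 2 + 1 + 3 + 1 + 2 + 3 + 3 + 3 + 3 + 1 + 3 = 29.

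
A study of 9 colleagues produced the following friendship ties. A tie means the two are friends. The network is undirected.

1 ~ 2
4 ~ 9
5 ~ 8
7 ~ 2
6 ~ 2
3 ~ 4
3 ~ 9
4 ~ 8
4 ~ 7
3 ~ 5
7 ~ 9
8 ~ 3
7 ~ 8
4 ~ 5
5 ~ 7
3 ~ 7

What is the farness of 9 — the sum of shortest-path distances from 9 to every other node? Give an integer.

Distances from 9: 1:3, 2:2, 3:1, 4:1, 5:2, 6:3, 7:1, 8:2.
Sum = 3 + 2 + 1 + 1 + 2 + 3 + 1 + 2 = 15.

15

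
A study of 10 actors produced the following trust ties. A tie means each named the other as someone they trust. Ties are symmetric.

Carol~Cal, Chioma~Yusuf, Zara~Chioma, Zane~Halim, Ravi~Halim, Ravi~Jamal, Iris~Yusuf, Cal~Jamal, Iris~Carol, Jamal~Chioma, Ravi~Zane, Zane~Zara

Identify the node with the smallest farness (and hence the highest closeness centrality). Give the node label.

Jamal

Farness (sum of distances to all others) for each node — Cal:20, Carol:24, Chioma:17, Halim:25, Iris:25, Jamal:16, Ravi:19, Yusuf:21, Zane:21, Zara:20.
The smallest farness is 16, for Jamal, so Jamal has the highest closeness.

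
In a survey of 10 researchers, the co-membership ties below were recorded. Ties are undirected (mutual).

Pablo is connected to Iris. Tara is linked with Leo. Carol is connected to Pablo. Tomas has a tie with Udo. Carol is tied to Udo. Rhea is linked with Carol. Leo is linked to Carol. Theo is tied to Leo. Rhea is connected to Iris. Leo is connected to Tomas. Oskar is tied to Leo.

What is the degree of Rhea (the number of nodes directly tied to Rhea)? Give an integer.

Rhea is directly tied to Carol and Iris. That is 2 neighbors, so the degree of Rhea is 2.

2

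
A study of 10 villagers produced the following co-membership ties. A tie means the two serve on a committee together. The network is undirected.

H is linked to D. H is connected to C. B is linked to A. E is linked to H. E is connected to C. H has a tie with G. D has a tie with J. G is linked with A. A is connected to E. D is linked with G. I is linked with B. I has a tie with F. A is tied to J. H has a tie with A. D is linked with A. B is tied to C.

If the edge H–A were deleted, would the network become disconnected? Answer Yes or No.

Even without that edge, H still reaches A via H – E – A, so the network stays connected. Not a bridge.

No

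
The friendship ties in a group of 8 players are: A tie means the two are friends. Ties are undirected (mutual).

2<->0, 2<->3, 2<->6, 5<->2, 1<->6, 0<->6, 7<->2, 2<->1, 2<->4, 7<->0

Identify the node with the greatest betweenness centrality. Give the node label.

Unnormalized betweenness of each node: 0:1/2, 1:0, 2:17, 3:0, 4:0, 5:0, 6:1/2, 7:0.
2 has the largest value, 17, making it the main broker — the node through which the most shortest paths run.

2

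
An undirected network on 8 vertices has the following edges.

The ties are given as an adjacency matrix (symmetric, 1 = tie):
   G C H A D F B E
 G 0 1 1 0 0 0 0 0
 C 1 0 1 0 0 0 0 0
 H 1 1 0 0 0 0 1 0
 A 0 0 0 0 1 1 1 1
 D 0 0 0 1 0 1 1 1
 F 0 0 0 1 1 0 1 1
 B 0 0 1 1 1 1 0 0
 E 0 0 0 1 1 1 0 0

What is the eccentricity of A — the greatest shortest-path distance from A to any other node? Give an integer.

3

Distances from A: B:1, C:3, D:1, E:1, F:1, G:3, H:2.
The largest is 3 (to G and C), so the eccentricity of A is 3.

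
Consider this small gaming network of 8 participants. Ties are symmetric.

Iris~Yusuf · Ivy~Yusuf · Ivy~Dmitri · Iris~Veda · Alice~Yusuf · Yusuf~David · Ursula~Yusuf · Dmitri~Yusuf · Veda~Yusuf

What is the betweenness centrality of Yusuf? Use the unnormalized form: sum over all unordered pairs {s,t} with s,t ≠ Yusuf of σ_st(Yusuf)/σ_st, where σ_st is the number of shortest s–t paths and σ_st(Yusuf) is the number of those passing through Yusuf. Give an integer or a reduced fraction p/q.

Pairs whose geodesics pass through Yusuf — Ursula–Ivy: 1; Ursula–Veda: 1; Ursula–David: 1; Ursula–Dmitri: 1; Ursula–Iris: 1; Ursula–Alice: 1; Ivy–Veda: 1; Ivy–David: 1; Ivy–Iris: 1; Ivy–Alice: 1; Veda–David: 1; Veda–Dmitri: 1; Veda–Alice: 1; David–Dmitri: 1 … (+5 more pairs).
All other pairs contribute 0.
Summing the contributions gives betweenness(Yusuf) = 19.

19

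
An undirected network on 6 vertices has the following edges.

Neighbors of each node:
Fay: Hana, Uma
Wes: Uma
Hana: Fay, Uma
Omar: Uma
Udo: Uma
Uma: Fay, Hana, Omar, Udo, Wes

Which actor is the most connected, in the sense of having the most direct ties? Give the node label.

Uma

Degrees — Fay:2, Hana:2, Omar:1, Udo:1, Uma:5, Wes:1.
The maximum is 5, attained only by Uma.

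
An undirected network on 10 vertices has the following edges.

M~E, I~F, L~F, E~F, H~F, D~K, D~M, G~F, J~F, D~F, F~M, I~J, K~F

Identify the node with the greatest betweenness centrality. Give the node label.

F

Unnormalized betweenness of each node: D:1/2, E:0, F:31, G:0, H:0, I:0, J:0, K:0, L:0, M:1/2.
F has the largest value, 31, making it the main broker — the node through which the most shortest paths run.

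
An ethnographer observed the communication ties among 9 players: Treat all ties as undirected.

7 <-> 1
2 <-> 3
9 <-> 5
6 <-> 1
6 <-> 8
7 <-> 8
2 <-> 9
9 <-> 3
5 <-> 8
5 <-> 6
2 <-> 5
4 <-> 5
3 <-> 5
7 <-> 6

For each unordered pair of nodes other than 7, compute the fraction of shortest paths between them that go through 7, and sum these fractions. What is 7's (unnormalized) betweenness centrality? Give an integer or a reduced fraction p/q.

Pairs whose geodesics pass through 7 — 1–8: 1/2.
All other pairs contribute 0.
Summing the contributions gives betweenness(7) = 1/2.

1/2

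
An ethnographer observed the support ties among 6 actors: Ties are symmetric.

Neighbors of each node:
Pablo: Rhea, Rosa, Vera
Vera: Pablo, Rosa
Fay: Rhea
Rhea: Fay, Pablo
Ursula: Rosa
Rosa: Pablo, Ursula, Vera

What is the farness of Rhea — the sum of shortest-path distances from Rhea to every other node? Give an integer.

9

Distances from Rhea: Fay:1, Pablo:1, Rosa:2, Ursula:3, Vera:2.
Sum = 1 + 1 + 2 + 3 + 2 = 9.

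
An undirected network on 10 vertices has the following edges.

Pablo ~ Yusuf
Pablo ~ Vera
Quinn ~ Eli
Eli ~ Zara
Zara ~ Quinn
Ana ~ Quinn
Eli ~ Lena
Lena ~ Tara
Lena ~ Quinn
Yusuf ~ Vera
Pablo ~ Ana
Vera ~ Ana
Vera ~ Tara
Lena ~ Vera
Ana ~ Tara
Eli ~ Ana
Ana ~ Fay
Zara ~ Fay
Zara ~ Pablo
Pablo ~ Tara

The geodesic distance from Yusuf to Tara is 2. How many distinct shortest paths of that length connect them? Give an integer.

The shortest distance is 2. The length-2 paths are: Yusuf–Vera–Tara; Yusuf–Pablo–Tara.
That gives 2 distinct shortest paths.

2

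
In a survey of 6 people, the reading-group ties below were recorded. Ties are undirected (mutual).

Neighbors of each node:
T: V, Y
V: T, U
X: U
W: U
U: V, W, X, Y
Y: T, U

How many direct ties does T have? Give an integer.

T is directly tied to V and Y. That is 2 neighbors, so the degree of T is 2.

2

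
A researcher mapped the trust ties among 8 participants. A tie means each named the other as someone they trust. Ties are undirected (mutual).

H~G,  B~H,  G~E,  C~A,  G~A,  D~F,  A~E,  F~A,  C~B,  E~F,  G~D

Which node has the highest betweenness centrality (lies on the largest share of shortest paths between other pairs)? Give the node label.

Unnormalized betweenness of each node: A:37/6, B:1, C:5/2, D:2/3, E:2/3, F:3/2, G:7, H:5/2.
G has the largest value, 7, making it the main broker — the node through which the most shortest paths run.

G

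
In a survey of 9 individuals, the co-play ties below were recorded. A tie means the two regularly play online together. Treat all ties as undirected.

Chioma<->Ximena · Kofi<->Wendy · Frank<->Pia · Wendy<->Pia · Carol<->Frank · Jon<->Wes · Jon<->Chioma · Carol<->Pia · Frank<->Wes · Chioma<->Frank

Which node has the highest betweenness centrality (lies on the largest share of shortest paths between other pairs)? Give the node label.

Frank

Unnormalized betweenness of each node: Carol:0, Chioma:19/2, Frank:17, Jon:1, Kofi:0, Pia:12, Wendy:7, Wes:5/2, Ximena:0.
Frank has the largest value, 17, making it the main broker — the node through which the most shortest paths run.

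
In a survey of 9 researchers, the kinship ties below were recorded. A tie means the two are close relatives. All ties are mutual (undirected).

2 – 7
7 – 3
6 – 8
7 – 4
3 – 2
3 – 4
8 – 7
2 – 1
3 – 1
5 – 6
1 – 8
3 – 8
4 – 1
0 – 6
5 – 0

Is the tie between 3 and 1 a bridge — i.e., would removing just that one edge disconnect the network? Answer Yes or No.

No

Even without that edge, 3 still reaches 1 via 3 – 8 – 1, so the network stays connected. Not a bridge.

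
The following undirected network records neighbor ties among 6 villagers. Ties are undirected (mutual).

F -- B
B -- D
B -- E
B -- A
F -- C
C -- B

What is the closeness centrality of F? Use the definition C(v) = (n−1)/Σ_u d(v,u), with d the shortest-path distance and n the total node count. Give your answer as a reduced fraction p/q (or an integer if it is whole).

Distances from F: A:2, B:1, C:1, D:2, E:2. Sum = 8.
n = 6, so closeness = 5/8.

5/8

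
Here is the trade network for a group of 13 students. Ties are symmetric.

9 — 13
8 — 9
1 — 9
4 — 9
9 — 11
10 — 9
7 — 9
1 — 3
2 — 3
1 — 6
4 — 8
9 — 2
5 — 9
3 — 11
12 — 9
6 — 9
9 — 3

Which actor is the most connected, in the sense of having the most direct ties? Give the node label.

9

Degrees — 1:3, 2:2, 3:4, 4:2, 5:1, 6:2, 7:1, 8:2, 9:12, 10:1, 11:2, 12:1, 13:1.
The maximum is 12, attained only by 9.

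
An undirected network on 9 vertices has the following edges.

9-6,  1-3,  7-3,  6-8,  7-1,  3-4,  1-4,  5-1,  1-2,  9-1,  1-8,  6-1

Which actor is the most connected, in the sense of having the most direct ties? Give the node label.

1

Degrees — 1:8, 2:1, 3:3, 4:2, 5:1, 6:3, 7:2, 8:2, 9:2.
The maximum is 8, attained only by 1.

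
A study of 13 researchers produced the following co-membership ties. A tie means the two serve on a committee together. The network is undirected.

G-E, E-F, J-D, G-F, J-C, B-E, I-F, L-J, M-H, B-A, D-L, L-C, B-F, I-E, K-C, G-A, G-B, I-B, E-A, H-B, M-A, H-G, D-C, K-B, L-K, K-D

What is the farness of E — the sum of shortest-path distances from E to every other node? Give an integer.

Distances from E: A:1, B:1, C:3, D:3, F:1, G:1, H:2, I:1, J:4, K:2, L:3, M:2.
Sum = 1 + 1 + 3 + 3 + 1 + 1 + 2 + 1 + 4 + 2 + 3 + 2 = 24.

24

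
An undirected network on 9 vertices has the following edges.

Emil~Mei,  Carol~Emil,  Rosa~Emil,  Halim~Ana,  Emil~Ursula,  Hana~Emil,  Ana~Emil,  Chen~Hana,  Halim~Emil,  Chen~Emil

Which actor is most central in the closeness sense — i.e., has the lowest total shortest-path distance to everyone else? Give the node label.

Emil

Farness (sum of distances to all others) for each node — Ana:14, Carol:15, Chen:14, Emil:8, Halim:14, Hana:14, Mei:15, Rosa:15, Ursula:15.
The smallest farness is 8, for Emil, so Emil has the highest closeness.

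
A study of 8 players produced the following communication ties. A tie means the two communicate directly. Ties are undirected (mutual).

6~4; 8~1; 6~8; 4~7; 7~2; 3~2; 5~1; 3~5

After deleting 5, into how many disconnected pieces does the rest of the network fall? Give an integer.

5's neighbors (1 and 3) remain reachable from one another through other ties, so the rest of the network stays in one piece.

1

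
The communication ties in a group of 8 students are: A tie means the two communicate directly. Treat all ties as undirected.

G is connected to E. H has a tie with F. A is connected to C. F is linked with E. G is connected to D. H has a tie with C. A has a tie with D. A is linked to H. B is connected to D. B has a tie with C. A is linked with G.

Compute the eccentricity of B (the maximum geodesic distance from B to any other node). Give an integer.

3

Distances from B: A:2, C:1, D:1, E:3, F:3, G:2, H:2.
The largest is 3 (to E and F), so the eccentricity of B is 3.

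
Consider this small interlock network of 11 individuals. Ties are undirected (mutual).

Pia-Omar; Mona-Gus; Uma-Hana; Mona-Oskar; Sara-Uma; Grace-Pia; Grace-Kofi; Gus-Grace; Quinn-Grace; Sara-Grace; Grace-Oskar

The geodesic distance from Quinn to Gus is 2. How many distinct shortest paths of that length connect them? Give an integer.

1

The shortest distance is 2, and the only length-2 path is Quinn–Grace–Gus. So there is exactly 1 shortest path.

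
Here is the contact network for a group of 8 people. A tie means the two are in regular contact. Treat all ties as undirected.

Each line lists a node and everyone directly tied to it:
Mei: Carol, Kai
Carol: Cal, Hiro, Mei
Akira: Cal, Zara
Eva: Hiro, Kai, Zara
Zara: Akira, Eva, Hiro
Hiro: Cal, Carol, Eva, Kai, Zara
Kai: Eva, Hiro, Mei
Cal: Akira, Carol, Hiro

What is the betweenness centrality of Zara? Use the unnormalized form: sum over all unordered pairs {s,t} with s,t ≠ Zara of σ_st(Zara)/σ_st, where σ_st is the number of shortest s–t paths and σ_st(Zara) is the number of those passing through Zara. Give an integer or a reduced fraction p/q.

Pairs whose geodesics pass through Zara — Akira–Hiro: 1/2; Akira–Eva: 1; Akira–Kai: 2/3.
All other pairs contribute 0.
Summing the contributions gives betweenness(Zara) = 13/6.

13/6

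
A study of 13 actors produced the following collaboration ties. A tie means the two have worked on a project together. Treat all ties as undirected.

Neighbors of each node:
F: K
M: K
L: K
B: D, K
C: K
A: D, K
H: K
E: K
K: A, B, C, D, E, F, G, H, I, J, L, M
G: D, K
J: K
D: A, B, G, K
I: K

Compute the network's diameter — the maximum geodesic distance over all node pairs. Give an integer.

2

Eccentricity of each node (its greatest distance to any other): A:2, B:2, C:2, D:2, E:2, F:2, G:2, H:2, I:2, J:2, K:1, L:2, M:2.
The maximum eccentricity is 2, realized for instance by the pair A–I via A – K – I. So the diameter is 2.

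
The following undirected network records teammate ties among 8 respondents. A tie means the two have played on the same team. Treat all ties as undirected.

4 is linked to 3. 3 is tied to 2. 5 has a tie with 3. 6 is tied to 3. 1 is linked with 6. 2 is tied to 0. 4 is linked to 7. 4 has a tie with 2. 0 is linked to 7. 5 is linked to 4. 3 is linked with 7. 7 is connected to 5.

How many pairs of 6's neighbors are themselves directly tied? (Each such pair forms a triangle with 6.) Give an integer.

0

6's neighbors are 1 and 3, but none of them are tied to each other, so no triangle contains 6.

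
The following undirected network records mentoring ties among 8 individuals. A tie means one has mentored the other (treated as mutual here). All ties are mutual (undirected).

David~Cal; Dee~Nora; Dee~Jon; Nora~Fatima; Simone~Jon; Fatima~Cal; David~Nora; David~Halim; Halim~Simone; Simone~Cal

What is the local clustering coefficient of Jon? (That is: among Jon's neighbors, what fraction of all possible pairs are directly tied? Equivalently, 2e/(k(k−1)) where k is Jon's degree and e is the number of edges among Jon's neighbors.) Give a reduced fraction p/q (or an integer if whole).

0

Jon's neighbors: Dee and Simone (k = 2).
Possible neighbor pairs: C(2,2) = 1. Edges among them: none → e = 0.
Clustering(Jon) = 0/1.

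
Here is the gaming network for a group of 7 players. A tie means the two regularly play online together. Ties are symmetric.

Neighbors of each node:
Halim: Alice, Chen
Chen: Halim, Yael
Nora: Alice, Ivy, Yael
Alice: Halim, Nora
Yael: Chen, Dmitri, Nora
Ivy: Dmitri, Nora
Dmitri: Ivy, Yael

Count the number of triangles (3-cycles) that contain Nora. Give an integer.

Nora's neighbors are Alice, Ivy, and Yael, but none of them are tied to each other, so no triangle contains Nora.

0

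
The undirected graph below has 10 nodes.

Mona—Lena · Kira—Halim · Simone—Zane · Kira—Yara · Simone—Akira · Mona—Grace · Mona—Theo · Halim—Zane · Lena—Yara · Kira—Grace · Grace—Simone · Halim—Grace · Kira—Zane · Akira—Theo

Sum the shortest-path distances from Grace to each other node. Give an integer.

Distances from Grace: Akira:2, Halim:1, Kira:1, Lena:2, Mona:1, Simone:1, Theo:2, Yara:2, Zane:2.
Sum = 2 + 1 + 1 + 2 + 1 + 1 + 2 + 2 + 2 = 14.

14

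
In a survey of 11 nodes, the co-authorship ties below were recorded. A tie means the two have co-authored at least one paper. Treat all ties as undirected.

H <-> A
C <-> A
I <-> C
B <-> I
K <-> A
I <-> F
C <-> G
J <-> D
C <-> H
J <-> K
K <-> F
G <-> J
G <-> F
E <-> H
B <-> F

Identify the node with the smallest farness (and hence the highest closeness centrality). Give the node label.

C

Farness (sum of distances to all others) for each node — A:19, B:25, C:17, D:31, E:31, F:20, G:18, H:22, I:21, J:22, K:18.
The smallest farness is 17, for C, so C has the highest closeness.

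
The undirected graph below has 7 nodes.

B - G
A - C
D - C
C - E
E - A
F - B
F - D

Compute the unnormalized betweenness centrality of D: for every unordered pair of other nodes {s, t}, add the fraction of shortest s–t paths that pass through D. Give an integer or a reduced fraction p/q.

Pairs whose geodesics pass through D — C–B: 1; C–G: 1; C–F: 1; E–B: 1; E–G: 1; E–F: 1; A–B: 1; A–G: 1; A–F: 1.
All other pairs contribute 0.
Summing the contributions gives betweenness(D) = 9.

9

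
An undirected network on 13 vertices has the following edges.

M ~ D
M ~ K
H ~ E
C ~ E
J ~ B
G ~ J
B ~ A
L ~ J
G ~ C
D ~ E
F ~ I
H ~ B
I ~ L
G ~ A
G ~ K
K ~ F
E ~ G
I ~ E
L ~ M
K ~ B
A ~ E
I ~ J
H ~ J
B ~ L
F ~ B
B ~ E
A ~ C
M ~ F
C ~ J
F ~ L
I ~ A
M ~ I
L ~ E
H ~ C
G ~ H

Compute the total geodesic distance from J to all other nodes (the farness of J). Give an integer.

19

Distances from J: A:2, B:1, C:1, D:3, E:2, F:2, G:1, H:1, I:1, K:2, L:1, M:2.
Sum = 2 + 1 + 1 + 3 + 2 + 2 + 1 + 1 + 1 + 2 + 1 + 2 = 19.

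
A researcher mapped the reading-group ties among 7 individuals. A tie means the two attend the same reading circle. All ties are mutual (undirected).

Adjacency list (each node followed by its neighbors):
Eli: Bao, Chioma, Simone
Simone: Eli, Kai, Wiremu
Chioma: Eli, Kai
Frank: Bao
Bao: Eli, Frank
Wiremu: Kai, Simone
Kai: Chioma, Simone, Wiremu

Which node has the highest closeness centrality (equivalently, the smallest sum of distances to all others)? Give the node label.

Eli

Farness (sum of distances to all others) for each node — Bao:12, Chioma:11, Eli:9, Frank:17, Kai:12, Simone:10, Wiremu:13.
The smallest farness is 9, for Eli, so Eli has the highest closeness.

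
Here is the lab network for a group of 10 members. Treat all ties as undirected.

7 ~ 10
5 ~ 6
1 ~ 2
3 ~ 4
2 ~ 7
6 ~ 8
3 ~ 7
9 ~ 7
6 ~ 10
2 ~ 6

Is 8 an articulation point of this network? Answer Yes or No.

Even without 8, every remaining node can still reach every other (the residual graph is connected), so 8 is not a cut vertex.

No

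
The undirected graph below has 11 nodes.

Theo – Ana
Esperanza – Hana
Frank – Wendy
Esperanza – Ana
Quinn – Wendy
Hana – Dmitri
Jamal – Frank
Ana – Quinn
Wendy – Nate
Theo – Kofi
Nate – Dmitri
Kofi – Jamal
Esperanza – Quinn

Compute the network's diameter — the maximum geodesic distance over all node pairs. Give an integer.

Eccentricity of each node (its greatest distance to any other): Ana:3, Dmitri:5, Esperanza:4, Frank:4, Hana:5, Jamal:5, Kofi:5, Nate:4, Quinn:3, Theo:4, Wendy:3.
The maximum eccentricity is 5, realized for instance by the pair Kofi–Dmitri via Kofi – Jamal – Frank – Wendy – Nate – Dmitri. So the diameter is 5.

5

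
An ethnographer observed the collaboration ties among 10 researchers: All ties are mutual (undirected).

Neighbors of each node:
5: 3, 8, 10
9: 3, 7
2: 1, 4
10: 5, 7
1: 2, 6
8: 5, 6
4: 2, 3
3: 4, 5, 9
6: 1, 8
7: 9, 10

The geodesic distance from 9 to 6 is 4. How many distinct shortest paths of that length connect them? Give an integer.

The shortest distance is 4, and the only length-4 path is 9–3–5–8–6. So there is exactly 1 shortest path.

1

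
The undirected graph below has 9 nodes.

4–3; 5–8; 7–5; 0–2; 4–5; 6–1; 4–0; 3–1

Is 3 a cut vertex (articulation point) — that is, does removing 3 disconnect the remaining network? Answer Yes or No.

Yes

Removing 3 leaves {1 and 6} with no path to {0, 2, 4, 5, 7, and 8}, so the network splits into 2 components. 3 is a cut vertex.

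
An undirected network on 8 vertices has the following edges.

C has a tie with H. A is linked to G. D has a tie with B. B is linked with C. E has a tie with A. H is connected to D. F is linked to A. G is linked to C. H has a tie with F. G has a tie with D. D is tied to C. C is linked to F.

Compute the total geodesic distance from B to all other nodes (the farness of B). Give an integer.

Distances from B: A:3, C:1, D:1, E:4, F:2, G:2, H:2.
Sum = 3 + 1 + 1 + 4 + 2 + 2 + 2 = 15.

15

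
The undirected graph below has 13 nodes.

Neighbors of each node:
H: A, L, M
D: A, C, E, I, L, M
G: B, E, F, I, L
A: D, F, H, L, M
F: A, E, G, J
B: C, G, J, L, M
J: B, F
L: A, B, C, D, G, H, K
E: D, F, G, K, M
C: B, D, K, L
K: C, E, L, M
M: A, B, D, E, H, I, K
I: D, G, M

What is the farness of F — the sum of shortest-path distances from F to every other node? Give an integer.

Distances from F: A:1, B:2, C:3, D:2, E:1, G:1, H:2, I:2, J:1, K:2, L:2, M:2.
Sum = 1 + 2 + 3 + 2 + 1 + 1 + 2 + 2 + 1 + 2 + 2 + 2 = 21.

21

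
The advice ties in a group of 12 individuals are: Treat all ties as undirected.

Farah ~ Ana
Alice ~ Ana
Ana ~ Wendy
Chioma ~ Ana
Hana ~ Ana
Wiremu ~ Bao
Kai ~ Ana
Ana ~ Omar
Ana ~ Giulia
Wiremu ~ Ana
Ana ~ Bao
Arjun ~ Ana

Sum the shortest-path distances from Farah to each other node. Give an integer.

21

Distances from Farah: Alice:2, Ana:1, Arjun:2, Bao:2, Chioma:2, Giulia:2, Hana:2, Kai:2, Omar:2, Wendy:2, Wiremu:2.
Sum = 2 + 1 + 2 + 2 + 2 + 2 + 2 + 2 + 2 + 2 + 2 = 21.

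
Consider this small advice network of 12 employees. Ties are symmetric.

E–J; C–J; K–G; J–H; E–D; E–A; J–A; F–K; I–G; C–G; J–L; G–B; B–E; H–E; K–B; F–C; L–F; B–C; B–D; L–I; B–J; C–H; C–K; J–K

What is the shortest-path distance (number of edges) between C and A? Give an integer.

One shortest route is C – J – A, which uses 2 edges, and C and A are not directly tied, so nothing shorter exists. So d(C,A) = 2.

2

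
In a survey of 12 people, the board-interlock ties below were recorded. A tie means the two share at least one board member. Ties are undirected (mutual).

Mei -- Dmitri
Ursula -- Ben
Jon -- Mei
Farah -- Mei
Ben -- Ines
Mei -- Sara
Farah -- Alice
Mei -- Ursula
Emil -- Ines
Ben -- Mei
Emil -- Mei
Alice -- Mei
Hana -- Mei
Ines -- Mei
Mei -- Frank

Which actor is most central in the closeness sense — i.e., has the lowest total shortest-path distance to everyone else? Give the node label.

Farness (sum of distances to all others) for each node — Alice:20, Ben:19, Dmitri:21, Emil:20, Farah:20, Frank:21, Hana:21, Ines:19, Jon:21, Mei:11, Sara:21, Ursula:20.
The smallest farness is 11, for Mei, so Mei has the highest closeness.

Mei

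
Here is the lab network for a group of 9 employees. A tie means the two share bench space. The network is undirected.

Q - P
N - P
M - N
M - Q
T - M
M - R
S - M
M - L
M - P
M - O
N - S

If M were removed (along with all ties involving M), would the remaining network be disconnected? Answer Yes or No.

Yes

Removing M leaves {N, P, Q, and S} with no path to {L}, so the network splits into 5 components. M is a cut vertex.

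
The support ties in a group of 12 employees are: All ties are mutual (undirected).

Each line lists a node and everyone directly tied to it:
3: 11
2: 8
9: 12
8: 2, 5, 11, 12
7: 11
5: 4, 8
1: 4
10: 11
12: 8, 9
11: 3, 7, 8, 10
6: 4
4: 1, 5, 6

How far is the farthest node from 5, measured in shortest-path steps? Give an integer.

Distances from 5: 1:2, 2:2, 3:3, 4:1, 6:2, 7:3, 8:1, 9:3, 10:3, 11:2, 12:2.
The largest is 3 (to 10, 3, 7, and 9), so the eccentricity of 5 is 3.

3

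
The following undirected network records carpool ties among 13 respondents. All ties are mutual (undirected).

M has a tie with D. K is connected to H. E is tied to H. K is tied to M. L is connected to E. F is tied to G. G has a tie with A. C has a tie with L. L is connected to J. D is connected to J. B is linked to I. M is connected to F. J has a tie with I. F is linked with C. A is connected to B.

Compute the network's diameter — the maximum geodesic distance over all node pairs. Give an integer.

5

Eccentricity of each node (its greatest distance to any other): A:5, B:5, C:4, D:4, E:5, F:4, G:4, H:5, I:4, J:4, K:5, L:4, M:4.
The maximum eccentricity is 5, realized for instance by the pair A–H via A – G – F – M – K – H. So the diameter is 5.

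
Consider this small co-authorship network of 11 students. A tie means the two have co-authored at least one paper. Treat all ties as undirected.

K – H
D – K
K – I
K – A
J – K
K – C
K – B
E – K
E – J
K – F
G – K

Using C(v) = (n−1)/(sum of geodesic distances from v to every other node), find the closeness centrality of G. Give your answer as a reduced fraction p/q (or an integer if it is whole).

Distances from G: A:2, B:2, C:2, D:2, E:2, F:2, H:2, I:2, J:2, K:1. Sum = 19.
n = 11, so closeness = 10/19.

10/19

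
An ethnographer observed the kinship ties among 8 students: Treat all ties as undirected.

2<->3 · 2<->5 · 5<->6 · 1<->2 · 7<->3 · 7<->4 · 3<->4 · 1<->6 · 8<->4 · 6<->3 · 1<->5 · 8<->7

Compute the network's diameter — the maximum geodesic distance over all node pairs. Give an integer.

Eccentricity of each node (its greatest distance to any other): 1:4, 2:3, 3:2, 4:3, 5:4, 6:3, 7:3, 8:4.
The maximum eccentricity is 4, realized for instance by the pair 8–1 via 8 – 7 – 3 – 6 – 1. So the diameter is 4.

4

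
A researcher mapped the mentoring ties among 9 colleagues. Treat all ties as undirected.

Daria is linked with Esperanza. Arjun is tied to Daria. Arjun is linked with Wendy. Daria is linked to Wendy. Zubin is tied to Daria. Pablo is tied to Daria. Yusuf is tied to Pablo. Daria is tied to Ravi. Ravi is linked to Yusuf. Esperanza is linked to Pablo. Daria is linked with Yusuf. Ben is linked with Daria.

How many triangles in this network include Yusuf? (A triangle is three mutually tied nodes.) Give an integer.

2

Yusuf's neighbors: Daria, Pablo, and Ravi.
Neighbor pairs that are themselves tied: Yusuf–Daria–Pablo; Yusuf–Daria–Ravi. Each forms one triangle with Yusuf, for 2 in total.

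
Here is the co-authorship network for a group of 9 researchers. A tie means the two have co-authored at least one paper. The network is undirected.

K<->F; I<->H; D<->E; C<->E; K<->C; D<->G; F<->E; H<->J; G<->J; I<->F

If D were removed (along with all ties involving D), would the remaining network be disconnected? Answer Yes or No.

No

Even without D, every remaining node can still reach every other (the residual graph is connected), so D is not a cut vertex.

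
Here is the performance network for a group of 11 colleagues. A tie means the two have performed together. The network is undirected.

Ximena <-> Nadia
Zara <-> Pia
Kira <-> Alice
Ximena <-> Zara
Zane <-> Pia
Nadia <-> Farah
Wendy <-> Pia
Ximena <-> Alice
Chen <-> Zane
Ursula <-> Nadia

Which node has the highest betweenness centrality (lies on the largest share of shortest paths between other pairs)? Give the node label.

Ximena

Unnormalized betweenness of each node: Alice:9, Chen:0, Farah:0, Kira:0, Nadia:17, Pia:23, Ursula:0, Wendy:0, Ximena:31, Zane:9, Zara:24.
Ximena has the largest value, 31, making it the main broker — the node through which the most shortest paths run.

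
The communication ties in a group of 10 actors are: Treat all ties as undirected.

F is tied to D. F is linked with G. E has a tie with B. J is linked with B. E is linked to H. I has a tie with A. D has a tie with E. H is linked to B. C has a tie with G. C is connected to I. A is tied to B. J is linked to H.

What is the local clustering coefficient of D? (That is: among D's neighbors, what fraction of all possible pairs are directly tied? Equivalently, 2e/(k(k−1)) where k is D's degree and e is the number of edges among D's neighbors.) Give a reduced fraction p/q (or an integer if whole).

0

D's neighbors: E and F (k = 2).
Possible neighbor pairs: C(2,2) = 1. Edges among them: none → e = 0.
Clustering(D) = 0/1.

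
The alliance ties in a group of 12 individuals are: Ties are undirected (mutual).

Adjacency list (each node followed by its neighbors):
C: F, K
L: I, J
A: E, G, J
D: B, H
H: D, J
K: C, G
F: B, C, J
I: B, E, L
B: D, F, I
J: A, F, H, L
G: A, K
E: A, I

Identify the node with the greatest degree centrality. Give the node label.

J

Degrees — A:3, B:3, C:2, D:2, E:2, F:3, G:2, H:2, I:3, J:4, K:2, L:2.
The maximum is 4, attained only by J.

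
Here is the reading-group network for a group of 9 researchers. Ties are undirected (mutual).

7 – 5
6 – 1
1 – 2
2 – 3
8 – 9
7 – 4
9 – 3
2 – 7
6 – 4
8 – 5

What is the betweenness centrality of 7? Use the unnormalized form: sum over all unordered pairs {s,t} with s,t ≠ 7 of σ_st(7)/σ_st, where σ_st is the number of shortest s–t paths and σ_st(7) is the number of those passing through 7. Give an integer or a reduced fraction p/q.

Pairs whose geodesics pass through 7 — 8–4: 1; 8–6: 1; 8–1: 1/2; 8–2: 1/2; 5–4: 1; 5–6: 1; 5–1: 1; 5–2: 1; 5–3: 1/2; 4–2: 1; 4–3: 1; 4–9: 2/2.
All other pairs contribute 0.
Summing the contributions gives betweenness(7) = 21/2.

21/2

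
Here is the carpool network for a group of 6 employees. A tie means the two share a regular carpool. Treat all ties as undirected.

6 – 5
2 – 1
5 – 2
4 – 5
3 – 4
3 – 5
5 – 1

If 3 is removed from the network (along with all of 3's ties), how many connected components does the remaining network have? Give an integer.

1

3's neighbors (4 and 5) remain reachable from one another through other ties, so the rest of the network stays in one piece.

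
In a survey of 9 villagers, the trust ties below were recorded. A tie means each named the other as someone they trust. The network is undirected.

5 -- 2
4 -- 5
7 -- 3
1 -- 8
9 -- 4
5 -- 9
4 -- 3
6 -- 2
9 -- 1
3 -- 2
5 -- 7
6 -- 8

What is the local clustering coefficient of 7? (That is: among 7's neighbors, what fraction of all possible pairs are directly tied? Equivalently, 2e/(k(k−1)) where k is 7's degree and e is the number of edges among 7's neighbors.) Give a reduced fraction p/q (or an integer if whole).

0

7's neighbors: 3 and 5 (k = 2).
Possible neighbor pairs: C(2,2) = 1. Edges among them: none → e = 0.
Clustering(7) = 0/1.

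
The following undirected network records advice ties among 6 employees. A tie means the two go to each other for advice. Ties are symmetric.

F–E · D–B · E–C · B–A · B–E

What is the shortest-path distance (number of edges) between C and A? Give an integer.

One shortest route is C – E – B – A, which uses 3 edges, and at distance 2 from C we only reach {B, F}, which does not include A. So d(C,A) = 3.

3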